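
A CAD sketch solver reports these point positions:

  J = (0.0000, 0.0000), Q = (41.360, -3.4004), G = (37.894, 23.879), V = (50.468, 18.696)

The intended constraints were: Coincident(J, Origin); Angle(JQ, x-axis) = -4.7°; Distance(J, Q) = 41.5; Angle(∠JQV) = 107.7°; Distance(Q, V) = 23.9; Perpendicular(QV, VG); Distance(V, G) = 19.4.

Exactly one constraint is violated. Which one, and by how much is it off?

Distance(V, G) = 19.4 — off by 5.80.

J = (0.00, 0.00) ✓; JQ at -4.700° ✓; |JQ| = 41.50 ✓; ∠JQV = 107.7° ✓; |QV| = 23.90 ✓; ∠(QV, VG) = 90.00° ✓; |VG| = 13.60 ✗.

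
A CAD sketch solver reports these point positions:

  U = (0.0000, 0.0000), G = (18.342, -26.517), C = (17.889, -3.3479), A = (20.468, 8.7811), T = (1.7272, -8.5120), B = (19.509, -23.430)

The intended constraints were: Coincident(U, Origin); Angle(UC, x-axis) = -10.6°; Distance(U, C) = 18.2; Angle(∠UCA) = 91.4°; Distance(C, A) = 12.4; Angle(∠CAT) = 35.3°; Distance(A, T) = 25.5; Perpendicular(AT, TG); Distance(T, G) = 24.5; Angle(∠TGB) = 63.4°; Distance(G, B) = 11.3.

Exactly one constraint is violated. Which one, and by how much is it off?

Distance(G, B) = 11.3 — off by 8.00.

U = (0.00, 0.00) ✓; UC at -10.60° ✓; |UC| = 18.20 ✓; ∠UCA = 91.40° ✓; |CA| = 12.40 ✓; ∠CAT = 35.30° ✓; |AT| = 25.50 ✓; ∠(AT, TG) = 90.00° ✓; |TG| = 24.50 ✓; ∠TGB = 63.41° ✓; |GB| = 3.300 ✗.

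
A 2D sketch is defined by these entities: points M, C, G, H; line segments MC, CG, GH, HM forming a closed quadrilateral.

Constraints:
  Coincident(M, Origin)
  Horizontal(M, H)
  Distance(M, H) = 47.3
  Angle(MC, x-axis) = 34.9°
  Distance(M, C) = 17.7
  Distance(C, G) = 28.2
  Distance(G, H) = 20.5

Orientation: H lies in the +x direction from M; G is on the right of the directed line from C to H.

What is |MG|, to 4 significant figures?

33.62

M is at the origin; MH is horizontal with |MH| = 47.3 and H in +x, so H = (47.3, 0). MC runs at 34.9° with |MC| = 17.7, so C = (14.52, 10.13). G is determined by |CG| = 28.2 and |GH| = 20.5 together: it lies at the intersection of circle(C, 28.2) and circle(H, 20.5). With |CH| = 34.31, the foot of the radical line on CH is 22.62 from C and the perpendicular offset is √(28.2² − 22.62²) = 16.84. Taking the right-of-CH solution: G = (31.16, -12.64).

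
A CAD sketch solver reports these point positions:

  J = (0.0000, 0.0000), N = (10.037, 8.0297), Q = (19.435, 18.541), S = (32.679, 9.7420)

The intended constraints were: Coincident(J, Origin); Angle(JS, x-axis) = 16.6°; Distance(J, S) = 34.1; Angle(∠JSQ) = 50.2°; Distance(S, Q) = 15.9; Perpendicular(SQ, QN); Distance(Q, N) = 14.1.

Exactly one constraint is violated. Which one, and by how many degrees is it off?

Perpendicular(SQ, QN) — off by 8.20°.

J = (0.00, 0.00) ✓; JS at 16.60° ✓; |JS| = 34.10 ✓; ∠JSQ = 50.20° ✓; |SQ| = 15.90 ✓; ∠(SQ, QN) = 81.80° ✗; |QN| = 14.10 ✓.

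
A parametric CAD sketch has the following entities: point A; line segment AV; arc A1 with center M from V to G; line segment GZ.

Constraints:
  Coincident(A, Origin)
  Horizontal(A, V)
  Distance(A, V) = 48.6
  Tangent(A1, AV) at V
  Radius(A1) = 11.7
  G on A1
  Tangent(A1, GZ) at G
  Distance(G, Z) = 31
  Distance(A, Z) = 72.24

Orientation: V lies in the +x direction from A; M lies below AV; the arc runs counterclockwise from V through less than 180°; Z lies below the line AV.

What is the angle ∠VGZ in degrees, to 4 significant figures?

116.8°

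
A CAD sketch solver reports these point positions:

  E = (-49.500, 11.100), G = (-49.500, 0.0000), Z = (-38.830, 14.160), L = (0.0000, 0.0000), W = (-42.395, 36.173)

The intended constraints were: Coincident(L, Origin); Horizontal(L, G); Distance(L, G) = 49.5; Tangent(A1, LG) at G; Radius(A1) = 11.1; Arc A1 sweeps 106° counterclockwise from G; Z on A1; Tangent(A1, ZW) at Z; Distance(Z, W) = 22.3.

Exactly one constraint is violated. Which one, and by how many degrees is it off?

Tangent(A1, ZW) at Z — off by 6.80°.

L = (0.00, 0.00) ✓; L.y = 0.00, G.y = 0.00 ✓; |LG| = 49.50 ✓; ∠(EG, GL) = 90.00° ✓; |EG| = 11.10 ✓; bearing(E→Z) − bearing(E→G) = 106.0° ✓; |EZ| = 11.10 ✓; ∠(EZ, ZW) = 96.80° ✗; |ZW| = 22.30 ✓.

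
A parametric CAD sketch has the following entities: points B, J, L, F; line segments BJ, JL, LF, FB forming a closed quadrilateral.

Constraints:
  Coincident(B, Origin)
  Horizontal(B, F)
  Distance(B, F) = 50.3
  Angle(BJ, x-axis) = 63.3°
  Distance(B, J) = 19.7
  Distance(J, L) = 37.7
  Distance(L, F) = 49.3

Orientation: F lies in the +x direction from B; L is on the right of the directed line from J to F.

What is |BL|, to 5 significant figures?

20.593

Checks: |JL| = 37.70 ✓; |LF| = 49.30 ✓.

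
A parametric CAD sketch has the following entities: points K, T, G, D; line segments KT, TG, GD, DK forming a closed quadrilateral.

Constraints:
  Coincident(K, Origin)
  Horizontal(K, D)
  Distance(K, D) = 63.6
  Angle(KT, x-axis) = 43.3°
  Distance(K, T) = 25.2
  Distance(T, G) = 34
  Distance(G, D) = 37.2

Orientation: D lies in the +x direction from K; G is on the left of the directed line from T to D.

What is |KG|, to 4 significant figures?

58.75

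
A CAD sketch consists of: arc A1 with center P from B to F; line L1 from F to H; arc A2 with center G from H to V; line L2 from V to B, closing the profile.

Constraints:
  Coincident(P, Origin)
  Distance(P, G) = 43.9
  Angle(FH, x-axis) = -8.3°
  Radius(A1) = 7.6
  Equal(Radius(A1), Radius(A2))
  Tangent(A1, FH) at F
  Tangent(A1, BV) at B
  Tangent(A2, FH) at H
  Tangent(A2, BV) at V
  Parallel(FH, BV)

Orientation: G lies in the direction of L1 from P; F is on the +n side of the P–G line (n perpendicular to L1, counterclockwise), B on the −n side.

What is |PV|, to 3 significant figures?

44.6

The slot axis is L1's direction at -8.3°, so u = (cos -8.3°, sin -8.3°) = (0.990, -0.144) and n = (−sin -8.3°, cos -8.3°) = (0.144, 0.990). P is at the origin and G lies 43.9 along u from P, so G = 43.9·u = (43.4, -6.34). Tangency of A1 to both parallel lines with radius 7.6 puts F and B at P ± 7.6·n: F = (1.10, 7.52), B = (-1.10, -7.52). Equal radii place H and V the same way about G: H = G + 7.6·n = (44.5, 1.18), V = G − 7.6·n = (42.3, -13.9). Then |PV| = |V − P| = 44.6.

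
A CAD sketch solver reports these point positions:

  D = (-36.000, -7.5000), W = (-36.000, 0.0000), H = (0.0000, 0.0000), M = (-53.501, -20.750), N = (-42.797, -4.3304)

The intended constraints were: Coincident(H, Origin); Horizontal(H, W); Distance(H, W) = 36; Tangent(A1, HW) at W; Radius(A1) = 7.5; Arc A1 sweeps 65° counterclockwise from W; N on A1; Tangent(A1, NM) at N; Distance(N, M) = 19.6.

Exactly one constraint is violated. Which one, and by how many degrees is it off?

Tangent(A1, NM) at N — off by 8.10°.

H = (0.00, 0.00) ✓; H.y = 0.00, W.y = 0.00 ✓; |HW| = 36.00 ✓; ∠(DW, WH) = 90.00° ✓; |DW| = 7.500 ✓; bearing(D→N) − bearing(D→W) = 65.00° ✓; |DN| = 7.500 ✓; ∠(DN, NM) = 98.10° ✗; |NM| = 19.60 ✓.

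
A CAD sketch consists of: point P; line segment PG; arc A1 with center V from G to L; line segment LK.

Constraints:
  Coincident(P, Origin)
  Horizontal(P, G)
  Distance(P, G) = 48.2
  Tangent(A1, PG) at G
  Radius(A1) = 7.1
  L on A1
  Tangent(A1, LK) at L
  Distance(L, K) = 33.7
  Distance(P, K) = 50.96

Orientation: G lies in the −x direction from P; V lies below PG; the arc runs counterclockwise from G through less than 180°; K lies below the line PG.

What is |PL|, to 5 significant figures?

55.060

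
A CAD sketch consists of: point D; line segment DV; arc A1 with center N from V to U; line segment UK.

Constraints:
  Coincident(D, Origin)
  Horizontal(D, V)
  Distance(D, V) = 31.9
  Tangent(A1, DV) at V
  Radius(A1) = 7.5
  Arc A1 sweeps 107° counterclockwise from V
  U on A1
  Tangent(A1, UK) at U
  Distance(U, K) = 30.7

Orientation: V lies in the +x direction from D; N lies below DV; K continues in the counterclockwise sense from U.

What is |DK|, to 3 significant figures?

51.6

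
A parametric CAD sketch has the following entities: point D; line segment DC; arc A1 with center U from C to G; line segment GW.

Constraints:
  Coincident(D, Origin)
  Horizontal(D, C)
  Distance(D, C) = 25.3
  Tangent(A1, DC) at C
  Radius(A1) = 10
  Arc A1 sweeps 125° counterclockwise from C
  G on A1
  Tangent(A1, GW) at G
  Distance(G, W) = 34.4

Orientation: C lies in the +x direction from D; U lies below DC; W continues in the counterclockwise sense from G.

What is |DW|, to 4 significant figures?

57.32

On A1, C sits at bearing 90° from U; a 125° counterclockwise sweep puts G at bearing 215°, so G = U + 10.0·(cos 215°, sin 215°) = (17.11, -15.74). A1 meets GW tangentially, so UG is at right angles to GW, so GW runs along (−sin 215°, cos 215°); with |GW| = 34.4, W = (36.84, -43.91). Then |DW| = |W − D| = 57.32.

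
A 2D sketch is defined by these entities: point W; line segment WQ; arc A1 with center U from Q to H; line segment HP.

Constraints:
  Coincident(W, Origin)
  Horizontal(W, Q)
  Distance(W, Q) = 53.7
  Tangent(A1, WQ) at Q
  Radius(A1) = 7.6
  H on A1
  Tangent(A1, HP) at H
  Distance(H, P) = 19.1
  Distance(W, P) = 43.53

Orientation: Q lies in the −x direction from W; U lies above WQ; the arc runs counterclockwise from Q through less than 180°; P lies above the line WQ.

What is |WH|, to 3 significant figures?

47.1

W is at the origin; W and Q share the same y with |WQ| = 53.7 and Q on the −x side, so Q = (-53.7, 0.00). The tangent condition forces UQ to be normal to WQ, so U = Q + (0, 7.6) = (-53.7, 7.60). Since UH ⟂ HP (tangency), |UP| = √(7.6² + 19.1²) = 20.6 regardless of where H sits on A1. So P lies on both circle(W, 43.53) and circle(U, 20.6); the above-WQ intersection is P = (-38.1, 21.0). H is the foot of the tangent from P: H = (-47.0, 4.08).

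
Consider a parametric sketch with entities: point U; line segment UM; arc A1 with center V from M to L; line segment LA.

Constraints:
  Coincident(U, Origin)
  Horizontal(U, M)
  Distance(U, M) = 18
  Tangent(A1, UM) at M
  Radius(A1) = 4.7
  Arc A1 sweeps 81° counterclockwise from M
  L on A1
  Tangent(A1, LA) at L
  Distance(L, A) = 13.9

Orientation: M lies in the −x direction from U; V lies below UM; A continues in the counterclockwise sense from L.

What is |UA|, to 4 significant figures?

30.48

U is at the origin; UM is horizontal with |UM| = 18.0 and M on the −x side, so M = (-18.00, 0.000). The tangent condition forces VM to be normal to UM, so V = M + (0, -4.7) = (-18.00, -4.700). On A1, M sits at bearing 90° from V; an 81° counterclockwise sweep puts L at bearing 171°, so L = V + 4.7·(cos 171°, sin 171°) = (-22.64, -3.965). The tangent condition forces VL to be normal to LA, so LA runs along (−sin 171°, cos 171°); with |LA| = 13.9, A = (-24.82, -17.69). Then |UA| = |A − U| = 30.48.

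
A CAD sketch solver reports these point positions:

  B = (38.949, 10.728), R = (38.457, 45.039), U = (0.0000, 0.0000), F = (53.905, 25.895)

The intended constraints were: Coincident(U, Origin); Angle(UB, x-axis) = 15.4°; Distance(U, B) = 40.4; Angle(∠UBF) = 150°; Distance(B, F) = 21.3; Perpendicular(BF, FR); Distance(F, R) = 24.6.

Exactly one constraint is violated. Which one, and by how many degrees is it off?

Perpendicular(BF, FR) — off by 6.50°.

U = (0.00, 0.00) ✓; UB at 15.40° ✓; |UB| = 40.40 ✓; ∠UBF = 150.0° ✓; |BF| = 21.30 ✓; ∠(BF, FR) = 83.50° ✗; |FR| = 24.60 ✓.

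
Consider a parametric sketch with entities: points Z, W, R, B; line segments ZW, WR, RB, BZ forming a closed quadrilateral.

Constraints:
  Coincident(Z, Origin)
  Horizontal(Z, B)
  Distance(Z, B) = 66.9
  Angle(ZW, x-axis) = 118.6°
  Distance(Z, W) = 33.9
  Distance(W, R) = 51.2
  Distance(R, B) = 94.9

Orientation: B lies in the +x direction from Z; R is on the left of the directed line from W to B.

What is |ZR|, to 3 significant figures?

75.1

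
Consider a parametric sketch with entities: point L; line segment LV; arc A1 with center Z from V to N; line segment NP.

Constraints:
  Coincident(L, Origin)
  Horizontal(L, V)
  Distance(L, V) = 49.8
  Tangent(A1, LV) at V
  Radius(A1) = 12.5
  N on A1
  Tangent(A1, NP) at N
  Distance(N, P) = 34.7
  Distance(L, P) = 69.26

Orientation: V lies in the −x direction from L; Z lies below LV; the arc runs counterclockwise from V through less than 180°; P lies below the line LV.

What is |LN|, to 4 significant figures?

63.76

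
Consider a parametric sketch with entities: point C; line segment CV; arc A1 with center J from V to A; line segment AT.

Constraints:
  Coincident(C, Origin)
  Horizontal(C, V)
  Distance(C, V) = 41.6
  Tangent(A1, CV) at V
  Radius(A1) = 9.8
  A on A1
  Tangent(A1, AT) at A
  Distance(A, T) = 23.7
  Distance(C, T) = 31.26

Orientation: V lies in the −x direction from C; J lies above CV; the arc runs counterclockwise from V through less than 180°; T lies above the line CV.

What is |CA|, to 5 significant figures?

33.770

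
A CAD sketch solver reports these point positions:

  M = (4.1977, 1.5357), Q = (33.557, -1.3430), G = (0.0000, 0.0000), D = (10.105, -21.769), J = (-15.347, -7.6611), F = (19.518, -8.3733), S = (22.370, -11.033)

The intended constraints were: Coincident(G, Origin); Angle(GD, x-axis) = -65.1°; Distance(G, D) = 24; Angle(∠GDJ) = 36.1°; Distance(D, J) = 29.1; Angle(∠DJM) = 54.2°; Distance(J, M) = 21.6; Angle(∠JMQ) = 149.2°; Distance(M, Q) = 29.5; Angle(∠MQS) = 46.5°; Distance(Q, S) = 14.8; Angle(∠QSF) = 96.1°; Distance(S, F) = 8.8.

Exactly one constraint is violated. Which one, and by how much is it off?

Distance(S, F) = 8.8 — off by 4.90.

G = (0.00, 0.00) ✓; GD at -65.10° ✓; |GD| = 24.00 ✓; ∠GDJ = 36.10° ✓; |DJ| = 29.10 ✓; ∠DJM = 54.20° ✓; |JM| = 21.60 ✓; ∠JMQ = 149.2° ✓; |MQ| = 29.50 ✓; ∠MQS = 46.50° ✓; |QS| = 14.80 ✓; ∠QSF = 96.10° ✓; |SF| = 3.900 ✗.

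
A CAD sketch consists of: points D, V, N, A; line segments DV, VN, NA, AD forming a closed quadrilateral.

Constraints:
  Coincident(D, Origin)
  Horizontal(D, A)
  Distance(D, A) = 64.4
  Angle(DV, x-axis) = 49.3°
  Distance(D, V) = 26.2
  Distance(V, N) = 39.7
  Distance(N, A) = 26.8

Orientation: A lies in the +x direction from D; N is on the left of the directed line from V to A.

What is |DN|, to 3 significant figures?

61.9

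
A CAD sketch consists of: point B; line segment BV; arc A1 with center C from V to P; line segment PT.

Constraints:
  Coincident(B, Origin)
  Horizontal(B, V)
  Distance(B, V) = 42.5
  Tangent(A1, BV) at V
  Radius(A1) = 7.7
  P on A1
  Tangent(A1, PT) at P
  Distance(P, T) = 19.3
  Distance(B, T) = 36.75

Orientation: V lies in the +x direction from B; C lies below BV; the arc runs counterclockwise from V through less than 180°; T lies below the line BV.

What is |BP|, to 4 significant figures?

35.64

Checks: ∠(CV, VB) = 90.00° ✓; |CP| = 7.700 ✓; ∠(CP, PT) = 90.00° ✓; |PT| = 19.30 ✓; |BT| = 36.75 ✓.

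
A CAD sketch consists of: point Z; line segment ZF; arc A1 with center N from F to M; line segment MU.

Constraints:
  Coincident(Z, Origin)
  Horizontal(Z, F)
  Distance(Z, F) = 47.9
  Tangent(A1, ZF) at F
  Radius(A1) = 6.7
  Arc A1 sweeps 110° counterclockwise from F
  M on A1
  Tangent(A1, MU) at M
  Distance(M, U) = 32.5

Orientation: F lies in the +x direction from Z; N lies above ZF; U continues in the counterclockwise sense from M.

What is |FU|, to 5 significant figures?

39.824

Z is at the origin; ZF is horizontal with |ZF| = 47.9 and F on the +x side, so F = (47.900, 0.0000). Tangency of A1 to ZF means the radius NF is perpendicular to ZF, so N = F + (0, 6.7) = (47.900, 6.7000). On A1, F sits at bearing -90° from N; a 110° counterclockwise sweep puts M at bearing 20°, so M = N + 6.7·(cos 20°, sin 20°) = (54.196, 8.9915). Since A1 is tangent to MU there, NM ⟂ MU, so MU runs along (−sin 20°, cos 20°); with |MU| = 32.5, U = (43.080, 39.532). Then |FU| = |U − F| = 39.824.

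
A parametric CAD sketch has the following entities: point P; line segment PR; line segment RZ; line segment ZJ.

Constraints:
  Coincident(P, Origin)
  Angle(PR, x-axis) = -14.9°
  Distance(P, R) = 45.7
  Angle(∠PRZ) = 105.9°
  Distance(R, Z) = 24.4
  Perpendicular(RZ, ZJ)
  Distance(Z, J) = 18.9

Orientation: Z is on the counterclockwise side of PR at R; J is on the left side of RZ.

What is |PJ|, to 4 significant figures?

44.62

P is at the origin; PR runs at -14.9° with length 45.7, so R = 45.7·(cos -14.9°, sin -14.9°) = (44.16, -11.75). ∠PRZ = 105.9°, so RZ runs at -14.9° + (180° − 105.9°) = 59.20° from the x-axis; with |RZ| = 24.4, Z = R + 24.4·(cos 59.20°, sin 59.20°) = (56.66, 9.208). RZ ⟂ ZJ; with |ZJ| = 18.9 on the left of RZ, J = Z + 18.9·(-0.8590, 0.5120) = (40.42, 18.89). Then |PJ| = |J − P| = 44.62.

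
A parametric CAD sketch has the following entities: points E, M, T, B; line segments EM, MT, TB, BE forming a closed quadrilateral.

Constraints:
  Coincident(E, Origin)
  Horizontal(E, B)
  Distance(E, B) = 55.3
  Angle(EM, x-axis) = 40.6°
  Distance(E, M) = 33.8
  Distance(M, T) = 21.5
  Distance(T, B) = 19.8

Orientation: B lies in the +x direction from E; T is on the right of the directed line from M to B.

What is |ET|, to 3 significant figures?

35.9

Checks: |MT| = 21.50 ✓; |TB| = 19.80 ✓.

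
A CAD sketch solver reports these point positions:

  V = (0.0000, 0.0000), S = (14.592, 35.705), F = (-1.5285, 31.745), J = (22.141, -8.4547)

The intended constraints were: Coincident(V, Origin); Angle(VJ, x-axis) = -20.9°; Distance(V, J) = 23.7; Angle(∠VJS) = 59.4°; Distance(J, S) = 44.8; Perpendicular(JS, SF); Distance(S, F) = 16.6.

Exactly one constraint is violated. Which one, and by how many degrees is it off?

Perpendicular(JS, SF) — off by 4.10°.

V = (0.00, 0.00) ✓; VJ at -20.90° ✓; |VJ| = 23.70 ✓; ∠VJS = 59.40° ✓; |JS| = 44.80 ✓; ∠(JS, SF) = 94.10° ✗; |SF| = 16.60 ✓.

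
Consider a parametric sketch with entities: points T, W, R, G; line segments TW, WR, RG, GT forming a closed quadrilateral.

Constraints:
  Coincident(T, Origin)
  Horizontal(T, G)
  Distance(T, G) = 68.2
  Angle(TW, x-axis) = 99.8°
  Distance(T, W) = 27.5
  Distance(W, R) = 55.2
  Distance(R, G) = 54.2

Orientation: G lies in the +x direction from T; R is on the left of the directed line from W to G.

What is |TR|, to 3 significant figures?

67.4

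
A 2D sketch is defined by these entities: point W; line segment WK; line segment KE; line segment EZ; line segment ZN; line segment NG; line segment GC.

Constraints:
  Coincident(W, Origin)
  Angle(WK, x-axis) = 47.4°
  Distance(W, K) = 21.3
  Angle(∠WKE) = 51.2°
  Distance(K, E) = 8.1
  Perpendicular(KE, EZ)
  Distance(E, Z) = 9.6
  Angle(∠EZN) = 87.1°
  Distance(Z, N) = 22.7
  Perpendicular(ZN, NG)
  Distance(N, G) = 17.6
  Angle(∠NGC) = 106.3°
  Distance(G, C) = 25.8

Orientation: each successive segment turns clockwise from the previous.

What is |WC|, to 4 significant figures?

31.76

W is at the origin; WK runs at 47.4° with length 21.3, so K = (14.42, 15.68). ∠WKE = 51.2° gives KE at -81.40° from the x-axis; with |KE| = 8.1, E = (15.63, 7.670). KE ⟂ EZ, so EZ runs at -171.4°; with |EZ| = 9.6, Z = (6.137, 6.234). ∠EZN = 87.1° gives ZN at 95.70° from the x-axis; with |ZN| = 22.7, N = (3.882, 28.82). The perpendicularity gives NG at right angles to ZN, so NG runs at 5.700°; with |NG| = 17.6, G = (21.40, 30.57). ∠NGC = 106.3° gives GC at -68.00° from the x-axis; with |GC| = 25.8, C = (31.06, 6.649). Then |WC| = |C − W| = 31.76.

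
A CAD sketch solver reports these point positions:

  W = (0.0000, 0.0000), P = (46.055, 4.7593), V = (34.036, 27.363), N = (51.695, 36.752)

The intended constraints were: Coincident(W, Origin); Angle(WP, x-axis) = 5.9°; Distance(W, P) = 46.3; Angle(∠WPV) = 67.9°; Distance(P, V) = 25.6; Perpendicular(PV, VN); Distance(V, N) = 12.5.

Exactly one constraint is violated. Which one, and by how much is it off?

Distance(V, N) = 12.5 — off by 7.50.

W = (0.00, 0.00) ✓; WP at 5.900° ✓; |WP| = 46.30 ✓; ∠WPV = 67.90° ✓; |PV| = 25.60 ✓; ∠(PV, VN) = 90.00° ✓; |VN| = 20.00 ✗.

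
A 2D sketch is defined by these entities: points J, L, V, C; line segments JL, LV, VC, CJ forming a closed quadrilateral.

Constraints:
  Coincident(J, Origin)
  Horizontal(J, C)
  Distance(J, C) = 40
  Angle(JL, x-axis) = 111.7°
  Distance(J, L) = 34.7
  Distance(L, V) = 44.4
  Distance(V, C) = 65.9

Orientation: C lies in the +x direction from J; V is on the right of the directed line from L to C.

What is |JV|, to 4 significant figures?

27.15

Checks: |LV| = 44.40 ✓; |VC| = 65.90 ✓.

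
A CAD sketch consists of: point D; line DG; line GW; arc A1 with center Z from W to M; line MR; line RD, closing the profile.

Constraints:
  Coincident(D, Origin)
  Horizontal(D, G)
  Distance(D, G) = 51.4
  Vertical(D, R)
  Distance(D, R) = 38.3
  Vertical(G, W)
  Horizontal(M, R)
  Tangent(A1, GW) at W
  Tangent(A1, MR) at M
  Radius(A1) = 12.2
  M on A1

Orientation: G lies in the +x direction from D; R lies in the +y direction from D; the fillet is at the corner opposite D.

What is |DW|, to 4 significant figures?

57.65

D is at the origin; D and G share the same y with |DG| = 51.4 and G on the +x side, so G = (51.40, 0.000). D and R share the same x with |DR| = 38.3 and R on the +y side, so R = (0.000, 38.30). The virtual corner opposite D is at (51.40, 38.30). Tangency of A1 to GW means the radius ZW is perpendicular to GW and since A1 is tangent to MR there, ZM ⟂ MR, with radius 12.2, so the center Z sits 12.2 in from both sides at Z = (39.20, 26.10). That places the tangent points at W = (51.40, 26.10) on GW and M = (39.20, 38.30) on MR. Then |DW| = |W − D| = 57.65.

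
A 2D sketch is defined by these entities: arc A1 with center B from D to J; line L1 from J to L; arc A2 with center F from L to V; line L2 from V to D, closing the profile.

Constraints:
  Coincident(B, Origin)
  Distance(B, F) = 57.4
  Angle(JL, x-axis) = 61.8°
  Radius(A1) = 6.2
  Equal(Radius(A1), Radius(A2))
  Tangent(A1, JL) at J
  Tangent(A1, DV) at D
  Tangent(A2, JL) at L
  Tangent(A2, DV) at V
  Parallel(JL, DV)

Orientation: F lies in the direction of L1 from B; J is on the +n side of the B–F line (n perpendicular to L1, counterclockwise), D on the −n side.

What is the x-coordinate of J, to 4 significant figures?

-5.464

The slot axis is L1's direction at 61.8°, so u = (cos 61.8°, sin 61.8°) = (0.4726, 0.8813) and n = (−sin 61.8°, cos 61.8°) = (-0.8813, 0.4726). B is at the origin and F lies 57.4 along u from B, so F = 57.4·u = (27.12, 50.59). Tangency of A1 to both parallel lines with radius 6.2 puts J and D at B ± 6.2·n: J = (-5.464, 2.930), D = (5.464, -2.930). So J.x = -5.464.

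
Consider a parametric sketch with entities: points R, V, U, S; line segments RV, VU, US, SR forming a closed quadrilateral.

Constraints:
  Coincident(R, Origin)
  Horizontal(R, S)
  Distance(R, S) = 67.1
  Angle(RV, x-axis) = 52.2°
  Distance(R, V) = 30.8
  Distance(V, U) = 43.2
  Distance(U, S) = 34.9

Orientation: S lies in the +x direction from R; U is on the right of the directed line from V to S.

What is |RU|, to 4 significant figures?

38.97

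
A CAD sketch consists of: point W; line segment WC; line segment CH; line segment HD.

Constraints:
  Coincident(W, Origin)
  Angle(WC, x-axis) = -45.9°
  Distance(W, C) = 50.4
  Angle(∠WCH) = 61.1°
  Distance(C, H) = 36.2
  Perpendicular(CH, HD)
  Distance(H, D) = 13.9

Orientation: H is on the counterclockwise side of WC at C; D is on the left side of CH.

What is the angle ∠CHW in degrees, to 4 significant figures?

74.98°

W is at the origin; WC runs at -45.9° with length 50.4, so C = 50.4·(cos -45.9°, sin -45.9°) = (35.07, -36.19). ∠WCH = 61.1°, so CH runs at -45.9° + (180° − 61.1°) = 73.00° from the x-axis; with |CH| = 36.2, H = C + 36.2·(cos 73.00°, sin 73.00°) = (45.66, -1.575). Then cos ∠CHW = HC·HW / (|HC||HW|), giving 74.98°.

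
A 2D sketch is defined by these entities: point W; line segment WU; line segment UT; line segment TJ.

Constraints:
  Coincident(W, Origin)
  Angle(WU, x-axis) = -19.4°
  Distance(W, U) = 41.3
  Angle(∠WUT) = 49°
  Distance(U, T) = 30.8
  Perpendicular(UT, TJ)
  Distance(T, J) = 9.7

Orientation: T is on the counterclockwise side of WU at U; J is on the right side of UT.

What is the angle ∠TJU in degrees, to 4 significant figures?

72.52°

W is at the origin; WU runs at -19.4° with length 41.3, so U = 41.3·(cos -19.4°, sin -19.4°) = (38.96, -13.72). ∠WUT = 49.0°, so UT runs at -19.4° + (180° − 49.0°) = 111.6° from the x-axis; with |UT| = 30.8, T = U + 30.8·(cos 111.6°, sin 111.6°) = (27.62, 14.92). UT ⟂ TJ; with |TJ| = 9.7 on the right of UT, J = T + 9.7·(0.9298, 0.3681) = (36.64, 18.49). Then cos ∠TJU = JT·JU / (|JT||JU|), giving 72.52°.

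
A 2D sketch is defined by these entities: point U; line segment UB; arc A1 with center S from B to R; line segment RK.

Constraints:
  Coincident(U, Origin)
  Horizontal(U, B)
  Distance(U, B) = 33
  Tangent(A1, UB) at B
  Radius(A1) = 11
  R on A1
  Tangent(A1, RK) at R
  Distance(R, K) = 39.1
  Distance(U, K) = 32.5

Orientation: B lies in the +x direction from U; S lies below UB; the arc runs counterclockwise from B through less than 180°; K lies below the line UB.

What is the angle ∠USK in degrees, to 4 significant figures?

50.34°

U is at the origin; UB is horizontal with |UB| = 33.0 and B on the +x side, so B = (33.00, 0.000). Since A1 is tangent to UB there, SB ⟂ UB, so S = B + (0, -11) = (33.00, -11.00). Since SR ⟂ RK (tangency), |SK| = √(11.0² + 39.1²) = 40.62 regardless of where R sits on A1. So K lies on both circle(U, 32.5) and circle(S, 40.62); the below-UB intersection is K = (-1.482, -32.47). R is the foot of the tangent from K: R = (24.87, -3.585).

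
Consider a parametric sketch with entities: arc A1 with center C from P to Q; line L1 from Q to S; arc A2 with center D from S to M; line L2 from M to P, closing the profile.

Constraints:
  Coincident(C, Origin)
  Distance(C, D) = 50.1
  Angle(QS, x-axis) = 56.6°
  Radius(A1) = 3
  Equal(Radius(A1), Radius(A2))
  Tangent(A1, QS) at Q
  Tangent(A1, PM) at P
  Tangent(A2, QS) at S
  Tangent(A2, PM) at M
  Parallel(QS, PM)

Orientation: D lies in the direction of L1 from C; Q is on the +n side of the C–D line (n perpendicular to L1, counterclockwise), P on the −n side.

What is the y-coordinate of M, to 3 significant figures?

40.2

Tangency of A1 to both parallel lines with radius 3.0 puts Q and P at C ± 3.0·n: Q = (-2.50, 1.65), P = (2.50, -1.65). Equal radii place S and M the same way about D: S = D + 3.0·n = (25.1, 43.5), M = D − 3.0·n = (30.1, 40.2). So M.y = 40.2.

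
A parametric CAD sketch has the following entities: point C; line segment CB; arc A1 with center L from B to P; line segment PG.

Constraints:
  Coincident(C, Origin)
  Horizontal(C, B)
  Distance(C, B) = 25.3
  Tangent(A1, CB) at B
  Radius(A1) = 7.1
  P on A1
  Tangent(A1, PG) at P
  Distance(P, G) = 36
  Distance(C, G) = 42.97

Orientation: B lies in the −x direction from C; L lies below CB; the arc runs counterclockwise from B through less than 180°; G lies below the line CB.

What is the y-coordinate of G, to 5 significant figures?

-41.277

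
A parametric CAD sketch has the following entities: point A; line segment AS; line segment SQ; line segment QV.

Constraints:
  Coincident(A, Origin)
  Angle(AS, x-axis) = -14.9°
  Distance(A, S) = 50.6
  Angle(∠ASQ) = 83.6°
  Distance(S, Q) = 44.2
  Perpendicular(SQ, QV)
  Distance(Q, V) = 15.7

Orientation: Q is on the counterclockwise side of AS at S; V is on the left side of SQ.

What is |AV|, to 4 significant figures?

51.80

A is at the origin; AS runs at -14.9° with length 50.6, so S = 50.6·(cos -14.9°, sin -14.9°) = (48.90, -13.01). ∠ASQ = 83.6°, so SQ runs at -14.9° + (180° − 83.6°) = 81.50° from the x-axis; with |SQ| = 44.2, Q = S + 44.2·(cos 81.50°, sin 81.50°) = (55.43, 30.70). SQ is perpendicular to QV; with |QV| = 15.7 on the left of SQ, V = Q + 15.7·(-0.9890, 0.1478) = (39.90, 33.02). Then |AV| = |V − A| = 51.80.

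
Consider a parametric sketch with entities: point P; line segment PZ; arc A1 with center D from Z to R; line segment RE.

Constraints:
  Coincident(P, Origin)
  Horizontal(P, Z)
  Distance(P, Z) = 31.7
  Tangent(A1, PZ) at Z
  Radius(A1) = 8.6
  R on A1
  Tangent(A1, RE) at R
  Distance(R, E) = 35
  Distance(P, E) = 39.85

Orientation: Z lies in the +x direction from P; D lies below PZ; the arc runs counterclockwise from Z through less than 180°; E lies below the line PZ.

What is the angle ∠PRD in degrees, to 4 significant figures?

172.3°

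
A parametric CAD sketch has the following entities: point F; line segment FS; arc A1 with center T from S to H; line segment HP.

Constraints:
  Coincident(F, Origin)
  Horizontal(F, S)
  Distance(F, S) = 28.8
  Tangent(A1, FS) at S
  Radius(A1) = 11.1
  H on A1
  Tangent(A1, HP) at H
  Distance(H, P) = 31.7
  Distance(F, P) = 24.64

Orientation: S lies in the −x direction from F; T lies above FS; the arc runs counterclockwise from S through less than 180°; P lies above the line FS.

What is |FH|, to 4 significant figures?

21.45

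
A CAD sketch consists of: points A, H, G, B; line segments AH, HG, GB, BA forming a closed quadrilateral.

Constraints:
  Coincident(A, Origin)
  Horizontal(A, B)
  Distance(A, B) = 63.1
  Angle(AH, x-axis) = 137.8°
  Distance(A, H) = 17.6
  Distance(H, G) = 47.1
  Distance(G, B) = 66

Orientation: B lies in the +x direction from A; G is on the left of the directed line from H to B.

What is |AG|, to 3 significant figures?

50.8

A is at the origin; A and B share the same y with |AB| = 63.1 and B in +x, so B = (63.1, 0). AH runs at 137.8° with |AH| = 17.6, so H = (-13.0, 11.8). G is determined by |HG| = 47.1 and |GB| = 66.0 together: it lies at the intersection of circle(H, 47.1) and circle(B, 66.0). With |HB| = 77.1, the foot of the radical line on HB is 24.7 from H and the perpendicular offset is √(47.1² − 24.7²) = 40.1. Taking the left-of-HB solution: G = (17.5, 47.7).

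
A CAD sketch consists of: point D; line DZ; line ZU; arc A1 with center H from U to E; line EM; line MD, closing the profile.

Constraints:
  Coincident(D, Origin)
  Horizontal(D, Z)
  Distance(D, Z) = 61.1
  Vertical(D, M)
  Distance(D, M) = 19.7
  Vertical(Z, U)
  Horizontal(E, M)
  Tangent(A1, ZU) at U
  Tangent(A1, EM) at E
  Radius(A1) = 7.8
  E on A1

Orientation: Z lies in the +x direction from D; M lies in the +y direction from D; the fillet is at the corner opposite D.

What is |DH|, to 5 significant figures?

54.612

D is at the origin; DZ is horizontal with |DZ| = 61.1 and Z on the +x side, so Z = (61.100, 0.0000). D and M share the same x with |DM| = 19.7 and M on the +y side, so M = (0.0000, 19.700). The virtual corner opposite D is at (61.100, 19.700). Since A1 is tangent to ZU there, HU ⟂ ZU and A1 meets EM tangentially, so HE is at right angles to EM, with radius 7.8, so the center H sits 7.8 in from both sides at H = (53.300, 11.900). Then |DH| = |H − D| = 54.612.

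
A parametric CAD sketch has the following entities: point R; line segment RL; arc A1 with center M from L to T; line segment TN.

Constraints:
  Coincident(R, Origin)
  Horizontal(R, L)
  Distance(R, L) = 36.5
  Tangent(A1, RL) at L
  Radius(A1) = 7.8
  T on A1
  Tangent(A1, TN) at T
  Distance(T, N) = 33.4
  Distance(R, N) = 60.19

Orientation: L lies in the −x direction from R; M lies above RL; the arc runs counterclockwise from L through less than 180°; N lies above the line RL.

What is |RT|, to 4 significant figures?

31.49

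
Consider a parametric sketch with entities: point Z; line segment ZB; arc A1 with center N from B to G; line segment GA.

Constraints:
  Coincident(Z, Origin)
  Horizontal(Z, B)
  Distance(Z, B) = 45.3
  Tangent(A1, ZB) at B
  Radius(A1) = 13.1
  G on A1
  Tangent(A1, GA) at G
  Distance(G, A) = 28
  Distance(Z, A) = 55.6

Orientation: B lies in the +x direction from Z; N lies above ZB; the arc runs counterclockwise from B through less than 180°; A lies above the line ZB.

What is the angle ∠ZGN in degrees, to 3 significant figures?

21.1°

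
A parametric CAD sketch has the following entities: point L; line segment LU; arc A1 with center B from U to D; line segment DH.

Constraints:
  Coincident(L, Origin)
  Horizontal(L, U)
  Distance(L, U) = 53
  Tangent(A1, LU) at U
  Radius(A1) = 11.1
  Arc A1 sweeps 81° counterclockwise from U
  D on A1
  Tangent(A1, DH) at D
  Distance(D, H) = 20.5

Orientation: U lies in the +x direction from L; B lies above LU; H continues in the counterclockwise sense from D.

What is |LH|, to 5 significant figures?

73.408

L is at the origin; LU is horizontal with |LU| = 53.0 and U on the +x side, so U = (53.000, 0.0000). The tangent condition forces BU to be normal to LU, so B = U + (0, 11.1) = (53.000, 11.100). On A1, U sits at bearing -90° from B; an 81° counterclockwise sweep puts D at bearing -9°, so D = B + 11.1·(cos -9°, sin -9°) = (63.963, 9.3636). Since A1 is tangent to DH there, BD ⟂ DH, so DH runs along (−sin -9°, cos -9°); with |DH| = 20.5, H = (67.170, 29.611). Then |LH| = |H − L| = 73.408.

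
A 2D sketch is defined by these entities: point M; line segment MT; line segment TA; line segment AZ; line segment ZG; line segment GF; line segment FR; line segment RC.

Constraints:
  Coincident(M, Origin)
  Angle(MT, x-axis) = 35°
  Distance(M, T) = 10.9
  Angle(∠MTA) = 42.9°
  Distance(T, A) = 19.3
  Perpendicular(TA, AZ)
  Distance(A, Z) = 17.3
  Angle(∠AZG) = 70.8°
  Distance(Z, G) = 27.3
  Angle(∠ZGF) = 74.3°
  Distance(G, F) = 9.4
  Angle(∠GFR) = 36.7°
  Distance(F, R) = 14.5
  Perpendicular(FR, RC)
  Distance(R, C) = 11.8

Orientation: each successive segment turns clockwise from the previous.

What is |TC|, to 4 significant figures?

19.86

M is at the origin; MT runs at 35.0° with length 10.9, so T = (8.929, 6.252). ∠MTA = 42.9° gives TA at -102.1° from the x-axis; with |TA| = 19.3, A = (4.883, -12.62). The perpendicularity gives AZ at right angles to TA, so AZ runs at 167.9°; with |AZ| = 17.3, Z = (-12.03, -8.993). ∠AZG = 70.8° gives ZG at 58.70° from the x-axis; with |ZG| = 27.3, G = (2.150, 14.33). ∠ZGF = 74.3° gives GF at -47.00° from the x-axis; with |GF| = 9.4, F = (8.561, 7.459). ∠GFR = 36.7° gives FR at 169.7° from the x-axis; with |FR| = 14.5, R = (-5.705, 10.05). The perpendicularity gives RC at right angles to FR, so RC runs at 79.70°; with |RC| = 11.8, C = (-3.595, 21.66). Then |TC| = |C − T| = 19.86.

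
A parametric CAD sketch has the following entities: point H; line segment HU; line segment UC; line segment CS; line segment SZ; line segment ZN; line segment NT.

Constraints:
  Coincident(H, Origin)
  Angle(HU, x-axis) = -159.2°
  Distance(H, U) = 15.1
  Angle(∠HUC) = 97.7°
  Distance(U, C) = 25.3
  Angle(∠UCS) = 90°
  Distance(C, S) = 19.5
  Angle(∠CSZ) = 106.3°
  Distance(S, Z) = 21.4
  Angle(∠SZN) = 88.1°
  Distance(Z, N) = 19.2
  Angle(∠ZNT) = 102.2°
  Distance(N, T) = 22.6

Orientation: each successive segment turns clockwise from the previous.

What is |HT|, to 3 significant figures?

28.7

H is at the origin; HU runs at -159.2° with length 15.1, so U = (-14.1, -5.36). ∠HUC = 97.7° gives UC at 118° from the x-axis; with |UC| = 25.3, C = (-26.2, 16.9). ∠UCS = 90.0° gives CS at 28.5° from the x-axis; with |CS| = 19.5, S = (-9.05, 26.2). ∠CSZ = 106.3° gives SZ at -45.2° from the x-axis; with |SZ| = 21.4, Z = (6.03, 11.0). ∠SZN = 88.1° gives ZN at -137° from the x-axis; with |ZN| = 19.2, N = (-8.04, -2.08). ∠ZNT = 102.2° gives NT at 145° from the x-axis; with |NT| = 22.6, T = (-26.6, 10.9). Then |HT| = |T − H| = 28.7.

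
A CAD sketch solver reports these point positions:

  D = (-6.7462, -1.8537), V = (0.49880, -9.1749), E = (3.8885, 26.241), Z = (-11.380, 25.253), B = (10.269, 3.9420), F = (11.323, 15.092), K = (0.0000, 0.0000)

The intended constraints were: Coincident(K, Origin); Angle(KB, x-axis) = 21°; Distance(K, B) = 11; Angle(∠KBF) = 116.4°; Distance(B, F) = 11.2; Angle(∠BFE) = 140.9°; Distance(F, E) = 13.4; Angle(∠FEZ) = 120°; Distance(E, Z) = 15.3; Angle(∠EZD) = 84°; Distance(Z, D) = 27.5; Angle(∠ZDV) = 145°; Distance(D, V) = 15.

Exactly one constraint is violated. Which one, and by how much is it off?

Distance(D, V) = 15 — off by 4.70.

K = (0.00, 0.00) ✓; KB at 21.00° ✓; |KB| = 11.00 ✓; ∠KBF = 116.4° ✓; |BF| = 11.20 ✓; ∠BFE = 140.9° ✓; |FE| = 13.40 ✓; ∠FEZ = 120.0° ✓; |EZ| = 15.30 ✓; ∠EZD = 84.00° ✓; |ZD| = 27.50 ✓; ∠ZDV = 145.0° ✓; |DV| = 10.30 ✗.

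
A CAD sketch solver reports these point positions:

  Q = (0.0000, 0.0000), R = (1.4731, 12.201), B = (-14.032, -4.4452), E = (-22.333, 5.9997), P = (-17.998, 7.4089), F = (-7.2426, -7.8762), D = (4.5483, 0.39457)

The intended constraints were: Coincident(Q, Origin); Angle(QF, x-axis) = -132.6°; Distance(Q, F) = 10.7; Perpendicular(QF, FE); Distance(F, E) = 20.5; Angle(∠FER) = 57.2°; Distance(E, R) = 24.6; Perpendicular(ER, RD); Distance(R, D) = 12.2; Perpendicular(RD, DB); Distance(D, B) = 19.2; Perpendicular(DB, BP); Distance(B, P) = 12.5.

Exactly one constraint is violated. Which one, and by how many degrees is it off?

Perpendicular(DB, BP) — off by 3.90°.

Q = (0.00, 0.00) ✓; QF at -132.6° ✓; |QF| = 10.70 ✓; ∠(QF, FE) = 90.00° ✓; |FE| = 20.50 ✓; ∠FER = 57.20° ✓; |ER| = 24.60 ✓; ∠(ER, RD) = 90.00° ✓; |RD| = 12.20 ✓; ∠(RD, DB) = 90.00° ✓; |DB| = 19.20 ✓; ∠(DB, BP) = 86.10° ✗; |BP| = 12.50 ✓.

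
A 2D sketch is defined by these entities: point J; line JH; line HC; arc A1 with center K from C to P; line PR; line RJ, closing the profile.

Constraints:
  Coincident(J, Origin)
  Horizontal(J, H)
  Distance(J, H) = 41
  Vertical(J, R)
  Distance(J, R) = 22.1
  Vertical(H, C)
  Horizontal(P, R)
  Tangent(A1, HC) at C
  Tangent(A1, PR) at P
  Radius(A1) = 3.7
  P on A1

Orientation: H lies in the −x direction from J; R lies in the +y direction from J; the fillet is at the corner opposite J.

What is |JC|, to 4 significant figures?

44.94

J is at the origin; JH is horizontal with |JH| = 41.0 and H on the −x side, so H = (-41.00, 0.000). JR is vertical with |JR| = 22.1 and R on the +y side, so R = (0.000, 22.10). The virtual corner opposite J is at (-41.00, 22.10). Since A1 is tangent to HC there, KC ⟂ HC and tangency of A1 to PR means the radius KP is perpendicular to PR, with radius 3.7, so the center K sits 3.7 in from both sides at K = (-37.30, 18.40). That places the tangent points at C = (-41.00, 18.40) on HC and P = (-37.30, 22.10) on PR. Then |JC| = |C − J| = 44.94.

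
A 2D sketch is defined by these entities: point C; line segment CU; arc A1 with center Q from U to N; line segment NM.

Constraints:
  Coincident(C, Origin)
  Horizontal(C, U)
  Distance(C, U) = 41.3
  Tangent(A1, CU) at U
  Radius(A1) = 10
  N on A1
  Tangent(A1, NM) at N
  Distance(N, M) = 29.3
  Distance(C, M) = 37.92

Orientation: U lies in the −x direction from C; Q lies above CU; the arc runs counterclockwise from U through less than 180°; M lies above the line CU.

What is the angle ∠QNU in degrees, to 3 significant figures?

57.5°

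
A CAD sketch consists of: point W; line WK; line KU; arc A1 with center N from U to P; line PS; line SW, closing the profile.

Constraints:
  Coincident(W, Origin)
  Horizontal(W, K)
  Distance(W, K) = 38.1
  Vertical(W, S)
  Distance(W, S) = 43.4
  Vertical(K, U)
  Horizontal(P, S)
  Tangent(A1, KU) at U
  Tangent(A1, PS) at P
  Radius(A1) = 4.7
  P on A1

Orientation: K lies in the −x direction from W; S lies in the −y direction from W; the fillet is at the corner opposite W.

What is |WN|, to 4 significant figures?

51.12

W is at the origin; WK is horizontal with |WK| = 38.1 and K on the −x side, so K = (-38.10, 0.000). W and S share the same x with |WS| = 43.4 and S on the −y side, so S = (0.000, -43.40). The virtual corner opposite W is at (-38.10, -43.40). Tangency of A1 to KU means the radius NU is perpendicular to KU and the tangent condition forces NP to be normal to PS, with radius 4.7, so the center N sits 4.7 in from both sides at N = (-33.40, -38.70). Then |WN| = |N − W| = 51.12.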